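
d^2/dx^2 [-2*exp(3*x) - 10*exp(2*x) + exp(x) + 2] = (-18*exp(2*x) - 40*exp(x) + 1)*exp(x)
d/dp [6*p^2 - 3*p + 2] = 12*p - 3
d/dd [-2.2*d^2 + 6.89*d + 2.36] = 6.89 - 4.4*d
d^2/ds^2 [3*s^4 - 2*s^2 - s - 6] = 36*s^2 - 4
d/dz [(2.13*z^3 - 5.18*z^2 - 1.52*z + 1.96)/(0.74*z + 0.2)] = (3.1524*z^3 - 2.5552*z^2 - 2.072*z - 1.7544)/(0.5476*z^2 + 0.296*z + 0.04)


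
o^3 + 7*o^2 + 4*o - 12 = (o - 1)*(o + 2)*(o + 6)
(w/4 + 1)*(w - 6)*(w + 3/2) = w^3/4 - w^2/8 - 27*w/4 - 9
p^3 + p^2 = p^2*(p + 1)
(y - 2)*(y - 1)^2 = y^3 - 4*y^2 + 5*y - 2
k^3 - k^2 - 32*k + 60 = (k - 5)*(k - 2)*(k + 6)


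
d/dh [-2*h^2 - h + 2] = -4*h - 1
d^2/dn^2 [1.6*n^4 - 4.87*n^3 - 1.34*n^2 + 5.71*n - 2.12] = 19.2*n^2 - 29.22*n - 2.68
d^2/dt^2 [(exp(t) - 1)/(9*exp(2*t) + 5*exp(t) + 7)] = (81*exp(4*t) - 369*exp(3*t) - 513*exp(2*t) + 192*exp(t) + 84)*exp(t)/(729*exp(6*t) + 1215*exp(5*t) + 2376*exp(4*t) + 2015*exp(3*t) + 1848*exp(2*t) + 735*exp(t) + 343)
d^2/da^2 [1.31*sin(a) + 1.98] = -1.31*sin(a)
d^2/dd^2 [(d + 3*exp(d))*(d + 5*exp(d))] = 8*d*exp(d) + 60*exp(2*d) + 16*exp(d) + 2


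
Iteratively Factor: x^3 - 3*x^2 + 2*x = (x - 2)*(x^2 - x) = x*(x - 2)*(x - 1)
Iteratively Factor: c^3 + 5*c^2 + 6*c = (c + 3)*(c^2 + 2*c) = c*(c + 3)*(c + 2)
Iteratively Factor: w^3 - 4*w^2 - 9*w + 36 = (w + 3)*(w^2 - 7*w + 12) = (w - 4)*(w + 3)*(w - 3)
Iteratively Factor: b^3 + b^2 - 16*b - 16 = (b + 4)*(b^2 - 3*b - 4) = (b - 4)*(b + 4)*(b + 1)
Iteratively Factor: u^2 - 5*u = (u - 5)*(u)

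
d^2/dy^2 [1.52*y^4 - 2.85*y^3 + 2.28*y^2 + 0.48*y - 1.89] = 18.24*y^2 - 17.1*y + 4.56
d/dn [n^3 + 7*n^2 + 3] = n*(3*n + 14)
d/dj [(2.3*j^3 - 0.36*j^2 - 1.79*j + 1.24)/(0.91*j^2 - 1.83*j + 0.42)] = (2.093*j^4 - 8.418*j^3 + 5.1857*j^2 - 2.5592*j + 1.5174)/(0.8281*j^4 - 3.3306*j^3 + 4.1133*j^2 - 1.5372*j + 0.1764)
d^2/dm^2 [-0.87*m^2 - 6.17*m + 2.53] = -1.74000000000000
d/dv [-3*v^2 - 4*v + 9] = -6*v - 4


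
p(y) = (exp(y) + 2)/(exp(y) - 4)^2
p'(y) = exp(y)/(exp(y) - 4)^2 - 2*(exp(y) + 2)*exp(y)/(exp(y) - 4)^3 = (-exp(y) - 8)*exp(y)/(exp(y) - 4)^3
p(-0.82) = 0.19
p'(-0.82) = 0.08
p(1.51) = 23.52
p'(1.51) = -388.02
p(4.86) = 0.01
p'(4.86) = -0.01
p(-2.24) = 0.14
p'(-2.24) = 0.01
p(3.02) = 0.08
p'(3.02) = -0.13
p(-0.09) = 0.31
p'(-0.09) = 0.28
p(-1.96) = 0.14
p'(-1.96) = 0.02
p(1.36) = 547.17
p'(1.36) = 41435.48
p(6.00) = 0.00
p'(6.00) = 0.00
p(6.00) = 0.00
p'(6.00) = 0.00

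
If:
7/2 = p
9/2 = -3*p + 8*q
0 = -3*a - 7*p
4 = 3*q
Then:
No Solution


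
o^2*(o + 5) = o^3 + 5*o^2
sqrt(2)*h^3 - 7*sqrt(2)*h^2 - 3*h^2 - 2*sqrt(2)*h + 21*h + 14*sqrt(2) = (h - 7)*(h - 2*sqrt(2))*(sqrt(2)*h + 1)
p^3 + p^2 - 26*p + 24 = (p - 4)*(p - 1)*(p + 6)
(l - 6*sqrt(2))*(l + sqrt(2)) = l^2 - 5*sqrt(2)*l - 12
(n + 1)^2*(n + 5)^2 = n^4 + 12*n^3 + 46*n^2 + 60*n + 25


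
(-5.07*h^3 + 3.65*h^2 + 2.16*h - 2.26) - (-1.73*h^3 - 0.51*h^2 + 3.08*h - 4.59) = -3.34*h^3 + 4.16*h^2 - 0.92*h + 2.33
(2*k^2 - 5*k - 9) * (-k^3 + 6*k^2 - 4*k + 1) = -2*k^5 + 17*k^4 - 29*k^3 - 32*k^2 + 31*k - 9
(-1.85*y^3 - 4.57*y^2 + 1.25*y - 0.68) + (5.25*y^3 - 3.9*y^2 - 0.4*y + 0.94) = 3.4*y^3 - 8.47*y^2 + 0.85*y + 0.26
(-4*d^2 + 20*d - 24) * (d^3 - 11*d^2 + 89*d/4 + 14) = -4*d^5 + 64*d^4 - 333*d^3 + 653*d^2 - 254*d - 336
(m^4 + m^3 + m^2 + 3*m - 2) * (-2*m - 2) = -2*m^5 - 4*m^4 - 4*m^3 - 8*m^2 - 2*m + 4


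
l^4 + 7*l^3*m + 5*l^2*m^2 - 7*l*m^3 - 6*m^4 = (l - m)*(l + m)^2*(l + 6*m)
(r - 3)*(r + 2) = r^2 - r - 6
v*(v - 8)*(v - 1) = v^3 - 9*v^2 + 8*v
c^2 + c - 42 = (c - 6)*(c + 7)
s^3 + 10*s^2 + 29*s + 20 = (s + 1)*(s + 4)*(s + 5)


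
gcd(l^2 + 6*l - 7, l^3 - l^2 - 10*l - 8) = 1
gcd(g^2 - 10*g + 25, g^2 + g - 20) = 1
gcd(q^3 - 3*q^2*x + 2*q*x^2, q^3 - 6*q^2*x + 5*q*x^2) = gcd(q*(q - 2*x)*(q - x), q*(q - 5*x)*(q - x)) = -q^2 + q*x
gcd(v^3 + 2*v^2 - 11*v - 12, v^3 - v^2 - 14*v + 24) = v^2 + v - 12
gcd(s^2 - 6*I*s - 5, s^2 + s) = 1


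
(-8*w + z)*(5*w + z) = -40*w^2 - 3*w*z + z^2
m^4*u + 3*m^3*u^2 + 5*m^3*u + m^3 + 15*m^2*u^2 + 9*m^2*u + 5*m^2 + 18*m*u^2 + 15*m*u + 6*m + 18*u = (m + 2)*(m + 3)*(m + 3*u)*(m*u + 1)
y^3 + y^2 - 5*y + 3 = (y - 1)^2*(y + 3)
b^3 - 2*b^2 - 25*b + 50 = (b - 5)*(b - 2)*(b + 5)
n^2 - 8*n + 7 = (n - 7)*(n - 1)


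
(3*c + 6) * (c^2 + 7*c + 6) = 3*c^3 + 27*c^2 + 60*c + 36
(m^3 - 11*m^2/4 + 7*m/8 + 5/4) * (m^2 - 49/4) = m^5 - 11*m^4/4 - 91*m^3/8 + 559*m^2/16 - 343*m/32 - 245/16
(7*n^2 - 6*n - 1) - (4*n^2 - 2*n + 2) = 3*n^2 - 4*n - 3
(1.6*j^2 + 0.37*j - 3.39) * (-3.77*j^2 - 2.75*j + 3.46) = -6.032*j^4 - 5.7949*j^3 + 17.2988*j^2 + 10.6027*j - 11.7294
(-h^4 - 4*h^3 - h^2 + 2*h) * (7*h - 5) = -7*h^5 - 23*h^4 + 13*h^3 + 19*h^2 - 10*h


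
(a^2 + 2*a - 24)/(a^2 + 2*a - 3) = (a^2 + 2*a - 24)/(a^2 + 2*a - 3)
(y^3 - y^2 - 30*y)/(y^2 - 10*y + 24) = y*(y + 5)/(y - 4)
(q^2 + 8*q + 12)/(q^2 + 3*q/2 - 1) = 2*(q + 6)/(2*q - 1)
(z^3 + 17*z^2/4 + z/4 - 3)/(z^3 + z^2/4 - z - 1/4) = (4*z^2 + 13*z - 12)/(4*z^2 - 3*z - 1)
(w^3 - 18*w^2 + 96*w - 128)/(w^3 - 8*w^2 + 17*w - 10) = (w^2 - 16*w + 64)/(w^2 - 6*w + 5)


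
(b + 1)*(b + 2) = b^2 + 3*b + 2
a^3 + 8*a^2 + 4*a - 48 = (a - 2)*(a + 4)*(a + 6)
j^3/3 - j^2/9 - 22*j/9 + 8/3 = (j/3 + 1)*(j - 2)*(j - 4/3)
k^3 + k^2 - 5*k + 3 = (k - 1)^2*(k + 3)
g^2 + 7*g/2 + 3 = (g + 3/2)*(g + 2)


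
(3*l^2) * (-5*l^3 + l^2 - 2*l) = -15*l^5 + 3*l^4 - 6*l^3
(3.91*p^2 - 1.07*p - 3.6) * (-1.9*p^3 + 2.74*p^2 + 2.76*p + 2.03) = -7.429*p^5 + 12.7464*p^4 + 14.6998*p^3 - 4.8799*p^2 - 12.1081*p - 7.308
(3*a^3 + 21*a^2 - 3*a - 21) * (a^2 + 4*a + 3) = 3*a^5 + 33*a^4 + 90*a^3 + 30*a^2 - 93*a - 63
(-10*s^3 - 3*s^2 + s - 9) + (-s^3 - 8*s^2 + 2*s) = -11*s^3 - 11*s^2 + 3*s - 9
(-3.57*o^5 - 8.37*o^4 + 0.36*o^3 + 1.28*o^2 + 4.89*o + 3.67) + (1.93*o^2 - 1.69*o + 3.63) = -3.57*o^5 - 8.37*o^4 + 0.36*o^3 + 3.21*o^2 + 3.2*o + 7.3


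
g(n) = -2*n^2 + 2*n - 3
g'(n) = 2 - 4*n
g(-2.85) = -24.94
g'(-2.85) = 13.40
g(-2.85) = -24.94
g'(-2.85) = 13.40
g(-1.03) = -7.18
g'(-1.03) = 6.12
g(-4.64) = -55.34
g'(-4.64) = 20.56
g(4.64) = -36.78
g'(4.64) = -16.56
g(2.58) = -11.15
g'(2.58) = -8.32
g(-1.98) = -14.80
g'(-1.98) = 9.92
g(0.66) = -2.55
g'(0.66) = -0.64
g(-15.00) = -483.00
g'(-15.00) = 62.00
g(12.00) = -267.00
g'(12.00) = -46.00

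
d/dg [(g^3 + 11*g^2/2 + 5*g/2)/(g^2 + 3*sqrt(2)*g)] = (2*g^2 + 12*sqrt(2)*g - 5 + 33*sqrt(2))/(2*(g^2 + 6*sqrt(2)*g + 18))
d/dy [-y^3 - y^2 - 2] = y*(-3*y - 2)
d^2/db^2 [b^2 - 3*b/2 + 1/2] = 2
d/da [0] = 0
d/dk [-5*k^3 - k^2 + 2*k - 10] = -15*k^2 - 2*k + 2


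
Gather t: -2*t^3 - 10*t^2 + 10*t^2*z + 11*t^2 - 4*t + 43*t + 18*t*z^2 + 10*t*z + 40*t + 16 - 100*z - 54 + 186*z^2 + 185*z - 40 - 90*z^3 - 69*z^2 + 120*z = -2*t^3 + t^2*(10*z + 1) + t*(18*z^2 + 10*z + 79) - 90*z^3 + 117*z^2 + 205*z - 78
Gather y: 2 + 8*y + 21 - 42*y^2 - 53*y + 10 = -42*y^2 - 45*y + 33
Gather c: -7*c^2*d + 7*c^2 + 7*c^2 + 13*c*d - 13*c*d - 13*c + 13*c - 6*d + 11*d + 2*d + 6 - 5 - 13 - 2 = c^2*(14 - 7*d) + 7*d - 14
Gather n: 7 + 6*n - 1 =6*n + 6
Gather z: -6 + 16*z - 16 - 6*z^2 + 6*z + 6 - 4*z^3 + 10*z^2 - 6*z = -4*z^3 + 4*z^2 + 16*z - 16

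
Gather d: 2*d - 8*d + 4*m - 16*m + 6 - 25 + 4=-6*d - 12*m - 15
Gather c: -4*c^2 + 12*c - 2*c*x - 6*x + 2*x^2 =-4*c^2 + c*(12 - 2*x) + 2*x^2 - 6*x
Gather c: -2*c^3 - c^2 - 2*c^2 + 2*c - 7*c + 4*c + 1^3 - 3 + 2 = -2*c^3 - 3*c^2 - c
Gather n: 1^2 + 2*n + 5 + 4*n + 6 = 6*n + 12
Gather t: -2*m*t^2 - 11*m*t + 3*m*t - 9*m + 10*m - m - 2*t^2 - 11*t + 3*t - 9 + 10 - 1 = t^2*(-2*m - 2) + t*(-8*m - 8)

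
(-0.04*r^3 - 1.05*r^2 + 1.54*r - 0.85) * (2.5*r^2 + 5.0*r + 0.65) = -0.1*r^5 - 2.825*r^4 - 1.426*r^3 + 4.8925*r^2 - 3.249*r - 0.5525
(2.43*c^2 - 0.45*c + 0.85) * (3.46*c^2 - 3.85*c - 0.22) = 8.4078*c^4 - 10.9125*c^3 + 4.1389*c^2 - 3.1735*c - 0.187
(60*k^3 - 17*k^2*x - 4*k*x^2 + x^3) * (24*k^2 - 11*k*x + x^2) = 1440*k^5 - 1068*k^4*x + 151*k^3*x^2 + 51*k^2*x^3 - 15*k*x^4 + x^5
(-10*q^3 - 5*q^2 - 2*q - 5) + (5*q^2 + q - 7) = -10*q^3 - q - 12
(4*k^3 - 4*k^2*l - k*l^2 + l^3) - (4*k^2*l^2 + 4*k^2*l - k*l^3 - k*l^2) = 4*k^3 - 4*k^2*l^2 - 8*k^2*l + k*l^3 + l^3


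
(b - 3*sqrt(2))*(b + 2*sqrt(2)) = b^2 - sqrt(2)*b - 12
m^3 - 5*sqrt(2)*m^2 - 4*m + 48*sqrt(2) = (m - 4*sqrt(2))*(m - 3*sqrt(2))*(m + 2*sqrt(2))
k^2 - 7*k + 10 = (k - 5)*(k - 2)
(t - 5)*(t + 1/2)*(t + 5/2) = t^3 - 2*t^2 - 55*t/4 - 25/4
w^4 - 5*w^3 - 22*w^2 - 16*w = w*(w - 8)*(w + 1)*(w + 2)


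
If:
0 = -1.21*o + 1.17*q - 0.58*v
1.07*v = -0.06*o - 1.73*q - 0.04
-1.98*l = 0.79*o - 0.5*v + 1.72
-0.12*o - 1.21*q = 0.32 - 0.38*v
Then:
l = -0.70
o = -0.27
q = -0.16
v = 0.24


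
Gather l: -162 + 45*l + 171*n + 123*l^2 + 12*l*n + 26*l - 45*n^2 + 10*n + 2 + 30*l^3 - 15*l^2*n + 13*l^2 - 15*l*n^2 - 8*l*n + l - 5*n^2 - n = 30*l^3 + l^2*(136 - 15*n) + l*(-15*n^2 + 4*n + 72) - 50*n^2 + 180*n - 160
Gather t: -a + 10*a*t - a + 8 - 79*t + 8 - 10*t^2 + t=-2*a - 10*t^2 + t*(10*a - 78) + 16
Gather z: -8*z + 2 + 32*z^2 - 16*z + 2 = 32*z^2 - 24*z + 4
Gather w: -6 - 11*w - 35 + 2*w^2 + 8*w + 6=2*w^2 - 3*w - 35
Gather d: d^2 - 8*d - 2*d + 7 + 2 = d^2 - 10*d + 9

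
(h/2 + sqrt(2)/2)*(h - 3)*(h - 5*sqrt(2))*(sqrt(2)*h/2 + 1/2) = sqrt(2)*h^4/4 - 7*h^3/4 - 3*sqrt(2)*h^3/4 - 7*sqrt(2)*h^2/2 + 21*h^2/4 - 5*h/2 + 21*sqrt(2)*h/2 + 15/2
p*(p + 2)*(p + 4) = p^3 + 6*p^2 + 8*p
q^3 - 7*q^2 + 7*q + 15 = (q - 5)*(q - 3)*(q + 1)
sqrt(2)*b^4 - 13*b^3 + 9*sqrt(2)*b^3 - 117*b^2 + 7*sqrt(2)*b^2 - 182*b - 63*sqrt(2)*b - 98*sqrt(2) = (b + 2)*(b + 7)*(b - 7*sqrt(2))*(sqrt(2)*b + 1)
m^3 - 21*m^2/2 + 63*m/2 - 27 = (m - 6)*(m - 3)*(m - 3/2)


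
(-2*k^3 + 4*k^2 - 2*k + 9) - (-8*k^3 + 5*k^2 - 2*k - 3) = 6*k^3 - k^2 + 12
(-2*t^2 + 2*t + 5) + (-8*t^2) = -10*t^2 + 2*t + 5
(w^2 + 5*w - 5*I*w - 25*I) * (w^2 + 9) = w^4 + 5*w^3 - 5*I*w^3 + 9*w^2 - 25*I*w^2 + 45*w - 45*I*w - 225*I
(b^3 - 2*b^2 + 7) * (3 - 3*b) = -3*b^4 + 9*b^3 - 6*b^2 - 21*b + 21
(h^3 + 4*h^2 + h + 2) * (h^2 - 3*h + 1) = h^5 + h^4 - 10*h^3 + 3*h^2 - 5*h + 2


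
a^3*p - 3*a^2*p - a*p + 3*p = (a - 3)*(a - 1)*(a*p + p)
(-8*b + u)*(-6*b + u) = 48*b^2 - 14*b*u + u^2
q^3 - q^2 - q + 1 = (q - 1)^2*(q + 1)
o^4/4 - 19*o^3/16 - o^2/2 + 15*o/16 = o*(o/4 + 1/4)*(o - 5)*(o - 3/4)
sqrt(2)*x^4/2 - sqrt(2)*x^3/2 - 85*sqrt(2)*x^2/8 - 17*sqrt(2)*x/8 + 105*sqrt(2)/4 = (x - 5)*(x - 3/2)*(x + 7/2)*(sqrt(2)*x/2 + sqrt(2))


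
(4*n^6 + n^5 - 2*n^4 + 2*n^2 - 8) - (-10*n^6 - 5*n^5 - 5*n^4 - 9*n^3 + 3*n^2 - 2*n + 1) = 14*n^6 + 6*n^5 + 3*n^4 + 9*n^3 - n^2 + 2*n - 9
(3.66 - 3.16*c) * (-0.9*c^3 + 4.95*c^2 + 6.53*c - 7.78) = 2.844*c^4 - 18.936*c^3 - 2.5178*c^2 + 48.4846*c - 28.4748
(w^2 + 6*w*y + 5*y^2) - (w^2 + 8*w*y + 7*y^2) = -2*w*y - 2*y^2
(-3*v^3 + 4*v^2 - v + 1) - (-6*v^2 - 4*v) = -3*v^3 + 10*v^2 + 3*v + 1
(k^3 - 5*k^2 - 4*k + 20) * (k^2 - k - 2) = k^5 - 6*k^4 - k^3 + 34*k^2 - 12*k - 40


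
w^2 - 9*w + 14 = (w - 7)*(w - 2)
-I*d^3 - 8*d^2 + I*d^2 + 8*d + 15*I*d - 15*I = (d - 5*I)*(d - 3*I)*(-I*d + I)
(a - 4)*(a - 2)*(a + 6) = a^3 - 28*a + 48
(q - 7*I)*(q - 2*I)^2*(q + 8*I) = q^4 - 3*I*q^3 + 56*q^2 - 228*I*q - 224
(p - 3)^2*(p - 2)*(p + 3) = p^4 - 5*p^3 - 3*p^2 + 45*p - 54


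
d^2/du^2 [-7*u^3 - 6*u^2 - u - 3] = -42*u - 12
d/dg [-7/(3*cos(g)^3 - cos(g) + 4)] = 7*(1 - 9*cos(g)^2)*sin(g)/(3*cos(g)^3 - cos(g) + 4)^2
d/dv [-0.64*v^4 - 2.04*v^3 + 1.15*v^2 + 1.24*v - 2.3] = -2.56*v^3 - 6.12*v^2 + 2.3*v + 1.24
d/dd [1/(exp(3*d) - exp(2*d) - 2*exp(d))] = (-3*exp(2*d) + 2*exp(d) + 2)*exp(-d)/(-exp(2*d) + exp(d) + 2)^2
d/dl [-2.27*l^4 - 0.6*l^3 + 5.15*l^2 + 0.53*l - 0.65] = -9.08*l^3 - 1.8*l^2 + 10.3*l + 0.53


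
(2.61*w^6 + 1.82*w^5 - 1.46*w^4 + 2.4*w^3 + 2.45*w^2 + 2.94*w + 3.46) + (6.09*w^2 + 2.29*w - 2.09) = 2.61*w^6 + 1.82*w^5 - 1.46*w^4 + 2.4*w^3 + 8.54*w^2 + 5.23*w + 1.37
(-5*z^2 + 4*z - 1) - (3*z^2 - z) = -8*z^2 + 5*z - 1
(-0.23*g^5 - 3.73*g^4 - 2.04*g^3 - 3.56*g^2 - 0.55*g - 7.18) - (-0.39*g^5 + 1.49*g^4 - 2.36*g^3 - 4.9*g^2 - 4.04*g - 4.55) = 0.16*g^5 - 5.22*g^4 + 0.32*g^3 + 1.34*g^2 + 3.49*g - 2.63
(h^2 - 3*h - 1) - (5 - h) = h^2 - 2*h - 6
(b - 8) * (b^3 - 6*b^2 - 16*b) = b^4 - 14*b^3 + 32*b^2 + 128*b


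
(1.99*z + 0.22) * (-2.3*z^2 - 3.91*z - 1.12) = -4.577*z^3 - 8.2869*z^2 - 3.089*z - 0.2464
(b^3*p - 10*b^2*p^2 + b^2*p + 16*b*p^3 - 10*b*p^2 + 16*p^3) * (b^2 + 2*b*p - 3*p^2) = b^5*p - 8*b^4*p^2 + b^4*p - 7*b^3*p^3 - 8*b^3*p^2 + 62*b^2*p^4 - 7*b^2*p^3 - 48*b*p^5 + 62*b*p^4 - 48*p^5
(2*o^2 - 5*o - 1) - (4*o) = 2*o^2 - 9*o - 1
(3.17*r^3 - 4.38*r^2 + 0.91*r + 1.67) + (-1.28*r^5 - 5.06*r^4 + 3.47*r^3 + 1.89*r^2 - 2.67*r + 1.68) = -1.28*r^5 - 5.06*r^4 + 6.64*r^3 - 2.49*r^2 - 1.76*r + 3.35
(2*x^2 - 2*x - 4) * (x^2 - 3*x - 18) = 2*x^4 - 8*x^3 - 34*x^2 + 48*x + 72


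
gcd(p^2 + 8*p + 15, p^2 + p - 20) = p + 5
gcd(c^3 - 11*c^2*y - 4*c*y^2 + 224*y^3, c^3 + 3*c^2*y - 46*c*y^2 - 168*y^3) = -c^2 + 3*c*y + 28*y^2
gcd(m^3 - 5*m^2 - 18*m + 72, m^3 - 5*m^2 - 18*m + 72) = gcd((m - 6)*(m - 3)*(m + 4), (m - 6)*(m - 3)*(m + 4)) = m^3 - 5*m^2 - 18*m + 72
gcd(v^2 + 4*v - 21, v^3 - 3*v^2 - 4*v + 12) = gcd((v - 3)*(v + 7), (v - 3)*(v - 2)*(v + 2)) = v - 3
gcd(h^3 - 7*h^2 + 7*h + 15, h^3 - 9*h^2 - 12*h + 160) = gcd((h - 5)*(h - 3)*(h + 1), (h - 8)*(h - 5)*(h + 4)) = h - 5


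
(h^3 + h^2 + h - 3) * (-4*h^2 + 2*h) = -4*h^5 - 2*h^4 - 2*h^3 + 14*h^2 - 6*h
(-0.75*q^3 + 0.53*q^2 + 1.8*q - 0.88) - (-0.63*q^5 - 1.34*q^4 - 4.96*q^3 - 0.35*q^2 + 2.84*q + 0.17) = 0.63*q^5 + 1.34*q^4 + 4.21*q^3 + 0.88*q^2 - 1.04*q - 1.05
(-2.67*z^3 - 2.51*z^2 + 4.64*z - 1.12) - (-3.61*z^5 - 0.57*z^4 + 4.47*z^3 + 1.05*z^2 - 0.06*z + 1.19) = 3.61*z^5 + 0.57*z^4 - 7.14*z^3 - 3.56*z^2 + 4.7*z - 2.31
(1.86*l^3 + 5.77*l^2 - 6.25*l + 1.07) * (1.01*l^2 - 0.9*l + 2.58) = 1.8786*l^5 + 4.1537*l^4 - 6.7067*l^3 + 21.5923*l^2 - 17.088*l + 2.7606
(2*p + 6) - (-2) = 2*p + 8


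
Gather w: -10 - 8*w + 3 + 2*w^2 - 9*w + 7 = 2*w^2 - 17*w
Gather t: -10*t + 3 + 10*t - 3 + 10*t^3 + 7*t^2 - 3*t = 10*t^3 + 7*t^2 - 3*t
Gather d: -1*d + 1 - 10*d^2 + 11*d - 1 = -10*d^2 + 10*d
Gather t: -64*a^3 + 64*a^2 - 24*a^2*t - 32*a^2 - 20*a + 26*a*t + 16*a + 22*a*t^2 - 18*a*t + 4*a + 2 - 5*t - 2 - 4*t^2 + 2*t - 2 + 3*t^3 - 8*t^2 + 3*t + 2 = -64*a^3 + 32*a^2 + 3*t^3 + t^2*(22*a - 12) + t*(-24*a^2 + 8*a)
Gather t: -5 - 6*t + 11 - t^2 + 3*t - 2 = -t^2 - 3*t + 4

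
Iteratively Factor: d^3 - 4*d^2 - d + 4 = (d - 4)*(d^2 - 1) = (d - 4)*(d + 1)*(d - 1)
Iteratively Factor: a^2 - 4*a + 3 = (a - 3)*(a - 1)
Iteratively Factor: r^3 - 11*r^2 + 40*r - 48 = (r - 4)*(r^2 - 7*r + 12) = (r - 4)*(r - 3)*(r - 4)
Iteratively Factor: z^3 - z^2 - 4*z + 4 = (z - 2)*(z^2 + z - 2) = (z - 2)*(z - 1)*(z + 2)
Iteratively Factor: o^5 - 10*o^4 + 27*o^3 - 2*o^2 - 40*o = (o + 1)*(o^4 - 11*o^3 + 38*o^2 - 40*o) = (o - 5)*(o + 1)*(o^3 - 6*o^2 + 8*o) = o*(o - 5)*(o + 1)*(o^2 - 6*o + 8) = o*(o - 5)*(o - 4)*(o + 1)*(o - 2)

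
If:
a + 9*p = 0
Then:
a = -9*p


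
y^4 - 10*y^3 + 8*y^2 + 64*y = y*(y - 8)*(y - 4)*(y + 2)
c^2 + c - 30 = (c - 5)*(c + 6)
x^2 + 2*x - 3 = (x - 1)*(x + 3)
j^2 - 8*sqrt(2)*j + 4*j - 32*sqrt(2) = (j + 4)*(j - 8*sqrt(2))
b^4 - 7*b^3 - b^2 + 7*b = b*(b - 7)*(b - 1)*(b + 1)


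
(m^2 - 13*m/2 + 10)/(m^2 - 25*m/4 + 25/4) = 2*(2*m^2 - 13*m + 20)/(4*m^2 - 25*m + 25)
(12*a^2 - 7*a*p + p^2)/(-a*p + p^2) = (-12*a^2 + 7*a*p - p^2)/(p*(a - p))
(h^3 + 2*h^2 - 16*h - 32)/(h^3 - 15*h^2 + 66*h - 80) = (h^3 + 2*h^2 - 16*h - 32)/(h^3 - 15*h^2 + 66*h - 80)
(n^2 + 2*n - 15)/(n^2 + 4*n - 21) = (n + 5)/(n + 7)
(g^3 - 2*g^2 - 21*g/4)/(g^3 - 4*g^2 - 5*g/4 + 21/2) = g/(g - 2)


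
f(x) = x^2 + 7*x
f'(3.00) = 13.00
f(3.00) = 30.00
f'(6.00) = 19.00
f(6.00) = 78.00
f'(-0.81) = 5.38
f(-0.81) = -5.01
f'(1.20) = 9.40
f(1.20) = 9.84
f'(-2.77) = 1.46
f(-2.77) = -11.72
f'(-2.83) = 1.34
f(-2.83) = -11.80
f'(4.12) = 15.24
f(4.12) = 45.81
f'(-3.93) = -0.86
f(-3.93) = -12.07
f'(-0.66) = 5.68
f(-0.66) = -4.18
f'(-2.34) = 2.32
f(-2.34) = -10.90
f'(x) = 2*x + 7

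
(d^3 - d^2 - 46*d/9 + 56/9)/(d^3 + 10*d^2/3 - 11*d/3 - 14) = (d - 4/3)/(d + 3)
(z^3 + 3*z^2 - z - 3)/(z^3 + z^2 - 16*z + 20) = (z^3 + 3*z^2 - z - 3)/(z^3 + z^2 - 16*z + 20)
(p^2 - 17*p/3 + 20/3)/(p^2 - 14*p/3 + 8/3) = (3*p - 5)/(3*p - 2)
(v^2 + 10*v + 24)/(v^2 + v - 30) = (v + 4)/(v - 5)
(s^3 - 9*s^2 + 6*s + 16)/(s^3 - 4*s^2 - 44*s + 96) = (s + 1)/(s + 6)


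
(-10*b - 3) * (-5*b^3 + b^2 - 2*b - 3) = 50*b^4 + 5*b^3 + 17*b^2 + 36*b + 9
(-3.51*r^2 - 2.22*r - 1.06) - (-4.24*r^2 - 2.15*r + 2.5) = 0.73*r^2 - 0.0700000000000003*r - 3.56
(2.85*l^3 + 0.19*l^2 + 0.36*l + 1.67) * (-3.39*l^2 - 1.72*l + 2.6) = -9.6615*l^5 - 5.5461*l^4 + 5.8628*l^3 - 5.7865*l^2 - 1.9364*l + 4.342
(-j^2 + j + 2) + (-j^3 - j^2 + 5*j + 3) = -j^3 - 2*j^2 + 6*j + 5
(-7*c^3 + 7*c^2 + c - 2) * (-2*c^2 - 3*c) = 14*c^5 + 7*c^4 - 23*c^3 + c^2 + 6*c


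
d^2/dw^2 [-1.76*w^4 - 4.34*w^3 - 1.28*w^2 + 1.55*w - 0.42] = -21.12*w^2 - 26.04*w - 2.56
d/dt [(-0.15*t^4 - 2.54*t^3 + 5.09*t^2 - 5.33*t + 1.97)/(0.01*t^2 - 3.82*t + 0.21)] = (-0.003*t^5 + 1.6936*t^4 + 19.2796*t^3 - 20.9907*t^2 + 2.0984*t + 6.4061)/(0.0001*t^4 - 0.0764*t^3 + 14.5966*t^2 - 1.6044*t + 0.0441)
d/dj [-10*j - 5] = -10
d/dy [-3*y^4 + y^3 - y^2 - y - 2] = -12*y^3 + 3*y^2 - 2*y - 1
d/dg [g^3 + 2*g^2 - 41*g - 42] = 3*g^2 + 4*g - 41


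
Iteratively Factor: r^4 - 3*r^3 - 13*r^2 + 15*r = (r + 3)*(r^3 - 6*r^2 + 5*r) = (r - 5)*(r + 3)*(r^2 - r) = (r - 5)*(r - 1)*(r + 3)*(r)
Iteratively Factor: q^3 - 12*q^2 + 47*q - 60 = (q - 5)*(q^2 - 7*q + 12) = (q - 5)*(q - 4)*(q - 3)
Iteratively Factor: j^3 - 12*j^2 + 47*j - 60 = (j - 4)*(j^2 - 8*j + 15) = (j - 5)*(j - 4)*(j - 3)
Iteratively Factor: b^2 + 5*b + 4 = (b + 4)*(b + 1)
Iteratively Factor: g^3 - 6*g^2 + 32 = (g - 4)*(g^2 - 2*g - 8) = (g - 4)^2*(g + 2)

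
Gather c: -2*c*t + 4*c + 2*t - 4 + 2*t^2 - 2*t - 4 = c*(4 - 2*t) + 2*t^2 - 8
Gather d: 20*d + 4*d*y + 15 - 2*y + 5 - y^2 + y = d*(4*y + 20) - y^2 - y + 20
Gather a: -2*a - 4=-2*a - 4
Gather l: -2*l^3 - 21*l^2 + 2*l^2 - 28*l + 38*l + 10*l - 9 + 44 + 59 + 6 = -2*l^3 - 19*l^2 + 20*l + 100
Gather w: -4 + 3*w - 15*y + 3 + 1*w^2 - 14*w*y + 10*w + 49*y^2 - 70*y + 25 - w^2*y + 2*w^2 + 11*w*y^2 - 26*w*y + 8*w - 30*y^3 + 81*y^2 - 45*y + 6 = w^2*(3 - y) + w*(11*y^2 - 40*y + 21) - 30*y^3 + 130*y^2 - 130*y + 30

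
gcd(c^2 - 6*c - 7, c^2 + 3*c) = 1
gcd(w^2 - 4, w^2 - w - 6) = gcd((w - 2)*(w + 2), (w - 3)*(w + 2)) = w + 2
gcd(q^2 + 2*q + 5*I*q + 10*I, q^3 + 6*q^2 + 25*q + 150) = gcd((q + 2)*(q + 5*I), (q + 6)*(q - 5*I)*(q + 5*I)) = q + 5*I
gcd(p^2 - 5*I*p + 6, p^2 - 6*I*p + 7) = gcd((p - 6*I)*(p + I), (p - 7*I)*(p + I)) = p + I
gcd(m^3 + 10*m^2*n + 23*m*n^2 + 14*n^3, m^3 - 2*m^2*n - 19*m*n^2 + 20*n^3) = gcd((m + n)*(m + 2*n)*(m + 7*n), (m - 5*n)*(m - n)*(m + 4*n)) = 1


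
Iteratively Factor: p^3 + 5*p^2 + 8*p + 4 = (p + 2)*(p^2 + 3*p + 2) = (p + 1)*(p + 2)*(p + 2)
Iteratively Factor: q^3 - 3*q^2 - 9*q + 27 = (q + 3)*(q^2 - 6*q + 9) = (q - 3)*(q + 3)*(q - 3)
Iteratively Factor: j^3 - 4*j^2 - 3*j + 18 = (j + 2)*(j^2 - 6*j + 9) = (j - 3)*(j + 2)*(j - 3)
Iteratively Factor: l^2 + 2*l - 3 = (l + 3)*(l - 1)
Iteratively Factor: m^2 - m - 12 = (m - 4)*(m + 3)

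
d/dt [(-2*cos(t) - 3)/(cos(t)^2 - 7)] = 2*(sin(t)^2 - 3*cos(t) - 8)*sin(t)/(cos(t)^2 - 7)^2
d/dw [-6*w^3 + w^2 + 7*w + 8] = -18*w^2 + 2*w + 7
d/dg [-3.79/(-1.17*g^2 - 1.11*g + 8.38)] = (-8.8686*g - 4.2069)/(1.17*g^2 + 1.11*g - 8.38)^2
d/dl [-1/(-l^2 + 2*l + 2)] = 2*(1 - l)/(-l^2 + 2*l + 2)^2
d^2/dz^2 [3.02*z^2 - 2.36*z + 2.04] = 6.04000000000000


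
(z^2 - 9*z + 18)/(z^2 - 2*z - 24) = (z - 3)/(z + 4)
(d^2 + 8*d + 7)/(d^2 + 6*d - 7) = (d + 1)/(d - 1)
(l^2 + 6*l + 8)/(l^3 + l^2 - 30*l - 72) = (l + 2)/(l^2 - 3*l - 18)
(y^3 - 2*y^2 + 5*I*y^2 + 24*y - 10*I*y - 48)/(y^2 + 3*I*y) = (y^3 + y^2*(-2 + 5*I) + 2*y*(12 - 5*I) - 48)/(y*(y + 3*I))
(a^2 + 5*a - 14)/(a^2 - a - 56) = (a - 2)/(a - 8)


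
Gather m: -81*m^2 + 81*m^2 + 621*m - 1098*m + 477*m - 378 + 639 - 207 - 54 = 0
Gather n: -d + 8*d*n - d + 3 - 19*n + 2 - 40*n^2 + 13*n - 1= -2*d - 40*n^2 + n*(8*d - 6) + 4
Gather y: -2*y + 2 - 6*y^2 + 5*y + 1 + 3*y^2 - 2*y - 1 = -3*y^2 + y + 2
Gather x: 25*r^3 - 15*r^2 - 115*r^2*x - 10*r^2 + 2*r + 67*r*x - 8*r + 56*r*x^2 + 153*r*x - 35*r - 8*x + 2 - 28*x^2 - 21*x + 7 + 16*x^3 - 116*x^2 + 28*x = 25*r^3 - 25*r^2 - 41*r + 16*x^3 + x^2*(56*r - 144) + x*(-115*r^2 + 220*r - 1) + 9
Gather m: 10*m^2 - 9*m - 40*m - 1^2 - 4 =10*m^2 - 49*m - 5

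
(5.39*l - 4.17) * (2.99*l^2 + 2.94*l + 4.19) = 16.1161*l^3 + 3.3783*l^2 + 10.3243*l - 17.4723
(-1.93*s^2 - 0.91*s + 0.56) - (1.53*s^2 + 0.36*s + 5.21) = -3.46*s^2 - 1.27*s - 4.65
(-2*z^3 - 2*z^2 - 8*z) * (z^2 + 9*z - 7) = -2*z^5 - 20*z^4 - 12*z^3 - 58*z^2 + 56*z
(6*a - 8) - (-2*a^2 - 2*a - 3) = 2*a^2 + 8*a - 5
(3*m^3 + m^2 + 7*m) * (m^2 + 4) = 3*m^5 + m^4 + 19*m^3 + 4*m^2 + 28*m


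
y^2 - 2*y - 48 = (y - 8)*(y + 6)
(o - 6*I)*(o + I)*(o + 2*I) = o^3 - 3*I*o^2 + 16*o + 12*I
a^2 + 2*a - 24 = (a - 4)*(a + 6)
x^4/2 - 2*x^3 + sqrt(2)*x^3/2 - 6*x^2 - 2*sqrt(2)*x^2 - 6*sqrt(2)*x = x*(x/2 + sqrt(2)/2)*(x - 6)*(x + 2)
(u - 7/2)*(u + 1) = u^2 - 5*u/2 - 7/2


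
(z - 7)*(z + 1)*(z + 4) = z^3 - 2*z^2 - 31*z - 28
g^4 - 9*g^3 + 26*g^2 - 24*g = g*(g - 4)*(g - 3)*(g - 2)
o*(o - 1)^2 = o^3 - 2*o^2 + o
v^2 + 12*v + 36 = (v + 6)^2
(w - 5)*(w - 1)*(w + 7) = w^3 + w^2 - 37*w + 35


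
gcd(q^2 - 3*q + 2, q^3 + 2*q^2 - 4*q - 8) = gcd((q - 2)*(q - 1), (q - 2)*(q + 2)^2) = q - 2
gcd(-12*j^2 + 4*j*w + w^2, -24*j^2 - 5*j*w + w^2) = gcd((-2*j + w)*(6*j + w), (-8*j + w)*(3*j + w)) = 1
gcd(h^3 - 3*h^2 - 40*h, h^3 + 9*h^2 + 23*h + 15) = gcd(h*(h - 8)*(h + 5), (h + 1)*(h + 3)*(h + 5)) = h + 5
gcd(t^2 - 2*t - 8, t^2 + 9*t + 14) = t + 2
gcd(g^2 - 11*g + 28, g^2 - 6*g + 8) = g - 4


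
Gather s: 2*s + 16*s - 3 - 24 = 18*s - 27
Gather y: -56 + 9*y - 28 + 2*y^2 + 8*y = 2*y^2 + 17*y - 84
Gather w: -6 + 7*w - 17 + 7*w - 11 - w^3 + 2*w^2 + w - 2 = -w^3 + 2*w^2 + 15*w - 36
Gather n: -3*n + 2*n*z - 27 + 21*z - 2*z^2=n*(2*z - 3) - 2*z^2 + 21*z - 27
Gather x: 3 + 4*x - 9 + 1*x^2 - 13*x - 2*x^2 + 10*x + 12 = -x^2 + x + 6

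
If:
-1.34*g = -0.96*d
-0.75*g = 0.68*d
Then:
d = 0.00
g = 0.00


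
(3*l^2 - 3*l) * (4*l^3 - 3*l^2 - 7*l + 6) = 12*l^5 - 21*l^4 - 12*l^3 + 39*l^2 - 18*l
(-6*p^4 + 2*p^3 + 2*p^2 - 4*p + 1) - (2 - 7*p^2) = -6*p^4 + 2*p^3 + 9*p^2 - 4*p - 1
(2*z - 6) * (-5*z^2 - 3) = -10*z^3 + 30*z^2 - 6*z + 18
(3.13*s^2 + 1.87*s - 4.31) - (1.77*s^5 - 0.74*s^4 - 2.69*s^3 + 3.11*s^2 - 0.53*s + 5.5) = -1.77*s^5 + 0.74*s^4 + 2.69*s^3 + 0.02*s^2 + 2.4*s - 9.81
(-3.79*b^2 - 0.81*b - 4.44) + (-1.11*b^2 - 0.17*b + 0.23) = -4.9*b^2 - 0.98*b - 4.21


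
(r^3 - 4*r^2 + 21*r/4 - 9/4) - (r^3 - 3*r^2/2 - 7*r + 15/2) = -5*r^2/2 + 49*r/4 - 39/4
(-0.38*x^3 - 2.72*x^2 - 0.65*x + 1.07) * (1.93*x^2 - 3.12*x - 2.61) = -0.7334*x^5 - 4.064*x^4 + 8.2237*x^3 + 11.1923*x^2 - 1.6419*x - 2.7927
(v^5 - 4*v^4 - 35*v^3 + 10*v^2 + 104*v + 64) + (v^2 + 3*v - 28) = v^5 - 4*v^4 - 35*v^3 + 11*v^2 + 107*v + 36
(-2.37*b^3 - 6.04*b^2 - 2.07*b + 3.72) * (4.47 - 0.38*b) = 0.9006*b^4 - 8.2987*b^3 - 26.2122*b^2 - 10.6665*b + 16.6284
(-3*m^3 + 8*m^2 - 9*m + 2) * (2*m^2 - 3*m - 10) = -6*m^5 + 25*m^4 - 12*m^3 - 49*m^2 + 84*m - 20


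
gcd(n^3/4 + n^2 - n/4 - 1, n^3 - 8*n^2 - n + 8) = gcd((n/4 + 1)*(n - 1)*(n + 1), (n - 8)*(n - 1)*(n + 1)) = n^2 - 1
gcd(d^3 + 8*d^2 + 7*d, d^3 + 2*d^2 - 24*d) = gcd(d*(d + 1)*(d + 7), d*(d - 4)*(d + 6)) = d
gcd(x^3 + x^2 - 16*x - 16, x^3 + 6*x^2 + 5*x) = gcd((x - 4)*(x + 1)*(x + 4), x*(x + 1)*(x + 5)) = x + 1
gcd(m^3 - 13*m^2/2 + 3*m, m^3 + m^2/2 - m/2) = m^2 - m/2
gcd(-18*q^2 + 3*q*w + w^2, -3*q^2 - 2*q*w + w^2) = 3*q - w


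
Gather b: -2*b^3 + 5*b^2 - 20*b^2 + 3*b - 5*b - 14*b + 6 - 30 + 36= -2*b^3 - 15*b^2 - 16*b + 12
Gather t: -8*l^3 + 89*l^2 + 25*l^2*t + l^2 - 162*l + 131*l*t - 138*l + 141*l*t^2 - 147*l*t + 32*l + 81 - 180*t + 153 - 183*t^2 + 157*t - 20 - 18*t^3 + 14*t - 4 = -8*l^3 + 90*l^2 - 268*l - 18*t^3 + t^2*(141*l - 183) + t*(25*l^2 - 16*l - 9) + 210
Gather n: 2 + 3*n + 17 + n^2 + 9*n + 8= n^2 + 12*n + 27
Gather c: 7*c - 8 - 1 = 7*c - 9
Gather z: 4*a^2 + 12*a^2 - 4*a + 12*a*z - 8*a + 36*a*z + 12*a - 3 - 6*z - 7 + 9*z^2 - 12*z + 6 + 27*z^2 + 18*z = 16*a^2 + 48*a*z + 36*z^2 - 4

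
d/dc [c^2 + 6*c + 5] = 2*c + 6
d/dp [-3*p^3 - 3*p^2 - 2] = 3*p*(-3*p - 2)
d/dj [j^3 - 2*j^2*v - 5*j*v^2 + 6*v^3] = 3*j^2 - 4*j*v - 5*v^2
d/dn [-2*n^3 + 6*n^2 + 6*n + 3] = -6*n^2 + 12*n + 6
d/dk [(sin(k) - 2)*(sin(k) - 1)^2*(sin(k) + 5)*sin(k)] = (5*sin(k)^4 + 4*sin(k)^3 - 45*sin(k)^2 + 46*sin(k) - 10)*cos(k)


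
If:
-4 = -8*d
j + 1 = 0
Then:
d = 1/2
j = -1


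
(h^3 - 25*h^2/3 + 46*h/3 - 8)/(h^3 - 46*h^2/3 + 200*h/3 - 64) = (h - 1)/(h - 8)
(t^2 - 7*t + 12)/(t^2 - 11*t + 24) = (t - 4)/(t - 8)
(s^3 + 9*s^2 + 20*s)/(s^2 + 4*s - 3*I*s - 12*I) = s*(s + 5)/(s - 3*I)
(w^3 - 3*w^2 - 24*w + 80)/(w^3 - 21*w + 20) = (w - 4)/(w - 1)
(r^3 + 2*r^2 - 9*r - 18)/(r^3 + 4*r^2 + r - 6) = (r - 3)/(r - 1)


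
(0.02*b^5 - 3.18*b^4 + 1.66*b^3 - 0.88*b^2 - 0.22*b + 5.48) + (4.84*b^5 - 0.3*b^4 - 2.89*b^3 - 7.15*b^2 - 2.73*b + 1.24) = 4.86*b^5 - 3.48*b^4 - 1.23*b^3 - 8.03*b^2 - 2.95*b + 6.72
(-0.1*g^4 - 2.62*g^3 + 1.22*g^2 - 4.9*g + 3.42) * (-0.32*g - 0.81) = 0.032*g^5 + 0.9194*g^4 + 1.7318*g^3 + 0.5798*g^2 + 2.8746*g - 2.7702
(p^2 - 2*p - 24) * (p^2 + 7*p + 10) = p^4 + 5*p^3 - 28*p^2 - 188*p - 240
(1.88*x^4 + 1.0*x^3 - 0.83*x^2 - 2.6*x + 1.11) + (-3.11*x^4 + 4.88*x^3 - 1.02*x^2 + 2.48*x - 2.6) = -1.23*x^4 + 5.88*x^3 - 1.85*x^2 - 0.12*x - 1.49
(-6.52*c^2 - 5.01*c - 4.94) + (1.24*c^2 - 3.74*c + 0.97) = -5.28*c^2 - 8.75*c - 3.97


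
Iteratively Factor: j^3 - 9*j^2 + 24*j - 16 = (j - 4)*(j^2 - 5*j + 4) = (j - 4)^2*(j - 1)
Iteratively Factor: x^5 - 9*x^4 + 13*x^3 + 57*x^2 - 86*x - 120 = (x - 4)*(x^4 - 5*x^3 - 7*x^2 + 29*x + 30) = (x - 4)*(x + 2)*(x^3 - 7*x^2 + 7*x + 15) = (x - 4)*(x + 1)*(x + 2)*(x^2 - 8*x + 15) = (x - 5)*(x - 4)*(x + 1)*(x + 2)*(x - 3)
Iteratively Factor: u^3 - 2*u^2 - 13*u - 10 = (u + 1)*(u^2 - 3*u - 10) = (u + 1)*(u + 2)*(u - 5)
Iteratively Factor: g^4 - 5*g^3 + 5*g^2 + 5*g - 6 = (g - 1)*(g^3 - 4*g^2 + g + 6) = (g - 3)*(g - 1)*(g^2 - g - 2) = (g - 3)*(g - 2)*(g - 1)*(g + 1)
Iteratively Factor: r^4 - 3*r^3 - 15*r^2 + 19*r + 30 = (r + 1)*(r^3 - 4*r^2 - 11*r + 30) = (r - 2)*(r + 1)*(r^2 - 2*r - 15) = (r - 2)*(r + 1)*(r + 3)*(r - 5)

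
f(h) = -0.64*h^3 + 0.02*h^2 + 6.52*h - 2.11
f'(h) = -1.92*h^2 + 0.04*h + 6.52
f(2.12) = 5.70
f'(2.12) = -2.02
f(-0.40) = -4.67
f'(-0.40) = 6.20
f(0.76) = 2.58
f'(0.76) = 5.44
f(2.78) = 2.42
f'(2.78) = -8.21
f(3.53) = -7.00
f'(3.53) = -17.26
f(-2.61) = -7.61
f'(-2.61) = -6.66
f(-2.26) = -9.36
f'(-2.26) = -3.38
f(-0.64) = -6.11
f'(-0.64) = 5.71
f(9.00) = -408.37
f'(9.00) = -148.64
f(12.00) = -1026.91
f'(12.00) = -269.48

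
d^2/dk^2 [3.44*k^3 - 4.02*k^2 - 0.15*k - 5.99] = 20.64*k - 8.04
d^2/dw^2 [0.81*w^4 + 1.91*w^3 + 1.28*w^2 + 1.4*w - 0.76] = 9.72*w^2 + 11.46*w + 2.56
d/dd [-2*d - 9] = -2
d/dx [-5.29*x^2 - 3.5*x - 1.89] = -10.58*x - 3.5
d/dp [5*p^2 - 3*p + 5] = 10*p - 3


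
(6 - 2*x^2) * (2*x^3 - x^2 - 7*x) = -4*x^5 + 2*x^4 + 26*x^3 - 6*x^2 - 42*x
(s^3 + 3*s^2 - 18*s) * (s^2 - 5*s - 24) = s^5 - 2*s^4 - 57*s^3 + 18*s^2 + 432*s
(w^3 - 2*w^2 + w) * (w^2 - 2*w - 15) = w^5 - 4*w^4 - 10*w^3 + 28*w^2 - 15*w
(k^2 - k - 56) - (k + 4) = k^2 - 2*k - 60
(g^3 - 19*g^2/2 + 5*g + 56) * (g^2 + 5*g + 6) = g^5 - 9*g^4/2 - 73*g^3/2 + 24*g^2 + 310*g + 336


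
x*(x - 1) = x^2 - x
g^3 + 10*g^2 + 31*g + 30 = (g + 2)*(g + 3)*(g + 5)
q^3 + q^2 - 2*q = q*(q - 1)*(q + 2)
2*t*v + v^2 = v*(2*t + v)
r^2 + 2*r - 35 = (r - 5)*(r + 7)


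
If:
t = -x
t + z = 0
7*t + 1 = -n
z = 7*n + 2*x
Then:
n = -1/50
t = -7/50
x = 7/50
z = 7/50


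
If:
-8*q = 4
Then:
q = -1/2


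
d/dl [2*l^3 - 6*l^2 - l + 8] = 6*l^2 - 12*l - 1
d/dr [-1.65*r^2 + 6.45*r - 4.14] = 6.45 - 3.3*r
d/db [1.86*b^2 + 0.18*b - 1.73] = 3.72*b + 0.18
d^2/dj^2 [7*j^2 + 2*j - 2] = 14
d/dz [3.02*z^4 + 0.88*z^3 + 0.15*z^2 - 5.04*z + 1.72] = 12.08*z^3 + 2.64*z^2 + 0.3*z - 5.04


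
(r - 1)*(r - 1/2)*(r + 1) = r^3 - r^2/2 - r + 1/2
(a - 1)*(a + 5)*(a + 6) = a^3 + 10*a^2 + 19*a - 30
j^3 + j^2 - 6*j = j*(j - 2)*(j + 3)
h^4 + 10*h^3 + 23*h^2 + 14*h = h*(h + 1)*(h + 2)*(h + 7)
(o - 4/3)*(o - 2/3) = o^2 - 2*o + 8/9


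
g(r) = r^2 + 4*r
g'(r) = 2*r + 4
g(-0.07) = -0.28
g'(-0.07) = 3.86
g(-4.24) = 1.02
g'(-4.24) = -4.48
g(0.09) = 0.37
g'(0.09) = 4.18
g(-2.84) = -3.29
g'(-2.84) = -1.68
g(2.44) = 15.71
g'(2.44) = 8.88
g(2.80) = 19.04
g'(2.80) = 9.60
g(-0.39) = -1.41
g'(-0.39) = 3.22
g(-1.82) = -3.97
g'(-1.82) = 0.36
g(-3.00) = -3.00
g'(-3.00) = -2.00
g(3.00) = 21.00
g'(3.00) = 10.00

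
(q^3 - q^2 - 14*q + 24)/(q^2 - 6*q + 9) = (q^2 + 2*q - 8)/(q - 3)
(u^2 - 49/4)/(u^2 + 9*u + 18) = (u^2 - 49/4)/(u^2 + 9*u + 18)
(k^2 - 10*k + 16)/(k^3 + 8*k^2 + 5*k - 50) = (k - 8)/(k^2 + 10*k + 25)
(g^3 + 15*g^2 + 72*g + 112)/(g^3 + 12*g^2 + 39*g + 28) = (g + 4)/(g + 1)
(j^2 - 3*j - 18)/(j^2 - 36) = (j + 3)/(j + 6)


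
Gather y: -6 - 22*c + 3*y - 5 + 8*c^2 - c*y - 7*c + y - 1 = 8*c^2 - 29*c + y*(4 - c) - 12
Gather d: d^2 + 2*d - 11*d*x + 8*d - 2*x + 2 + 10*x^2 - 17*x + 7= d^2 + d*(10 - 11*x) + 10*x^2 - 19*x + 9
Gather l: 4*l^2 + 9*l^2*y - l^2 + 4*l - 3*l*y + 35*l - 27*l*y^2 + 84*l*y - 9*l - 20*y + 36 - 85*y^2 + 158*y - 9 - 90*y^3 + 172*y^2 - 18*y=l^2*(9*y + 3) + l*(-27*y^2 + 81*y + 30) - 90*y^3 + 87*y^2 + 120*y + 27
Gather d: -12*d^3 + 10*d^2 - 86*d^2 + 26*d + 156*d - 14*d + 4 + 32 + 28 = -12*d^3 - 76*d^2 + 168*d + 64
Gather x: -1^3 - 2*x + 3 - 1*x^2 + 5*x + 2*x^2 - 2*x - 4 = x^2 + x - 2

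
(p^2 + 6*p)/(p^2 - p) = (p + 6)/(p - 1)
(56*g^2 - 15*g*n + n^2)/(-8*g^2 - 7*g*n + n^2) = (-7*g + n)/(g + n)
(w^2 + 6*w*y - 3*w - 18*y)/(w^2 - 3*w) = (w + 6*y)/w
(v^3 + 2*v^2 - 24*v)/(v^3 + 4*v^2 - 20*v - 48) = v/(v + 2)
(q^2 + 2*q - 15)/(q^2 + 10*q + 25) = (q - 3)/(q + 5)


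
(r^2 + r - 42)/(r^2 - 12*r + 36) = (r + 7)/(r - 6)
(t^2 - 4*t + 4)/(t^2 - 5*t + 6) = (t - 2)/(t - 3)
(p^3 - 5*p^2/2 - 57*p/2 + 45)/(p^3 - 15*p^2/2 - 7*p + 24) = (p^2 - p - 30)/(p^2 - 6*p - 16)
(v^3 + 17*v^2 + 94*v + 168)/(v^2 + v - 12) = (v^2 + 13*v + 42)/(v - 3)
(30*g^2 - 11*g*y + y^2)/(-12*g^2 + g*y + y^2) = (30*g^2 - 11*g*y + y^2)/(-12*g^2 + g*y + y^2)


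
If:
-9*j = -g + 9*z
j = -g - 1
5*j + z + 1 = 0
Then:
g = -27/35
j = -8/35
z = 1/7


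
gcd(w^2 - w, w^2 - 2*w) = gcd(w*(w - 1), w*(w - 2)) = w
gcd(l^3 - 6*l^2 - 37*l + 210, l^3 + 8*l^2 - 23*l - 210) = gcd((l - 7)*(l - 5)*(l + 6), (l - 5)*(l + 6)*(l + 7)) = l^2 + l - 30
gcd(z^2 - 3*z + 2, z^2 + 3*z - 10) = z - 2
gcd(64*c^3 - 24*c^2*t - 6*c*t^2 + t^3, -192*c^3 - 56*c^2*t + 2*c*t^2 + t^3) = -32*c^2 - 4*c*t + t^2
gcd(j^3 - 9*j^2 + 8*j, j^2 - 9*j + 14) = 1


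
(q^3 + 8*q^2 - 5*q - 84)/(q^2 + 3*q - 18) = (q^2 + 11*q + 28)/(q + 6)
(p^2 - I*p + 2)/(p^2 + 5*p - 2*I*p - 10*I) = (p + I)/(p + 5)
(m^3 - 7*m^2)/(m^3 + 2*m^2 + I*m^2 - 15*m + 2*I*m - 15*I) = m^2*(m - 7)/(m^3 + m^2*(2 + I) + m*(-15 + 2*I) - 15*I)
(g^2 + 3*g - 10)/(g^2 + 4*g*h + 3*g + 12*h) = (g^2 + 3*g - 10)/(g^2 + 4*g*h + 3*g + 12*h)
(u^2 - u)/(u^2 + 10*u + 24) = u*(u - 1)/(u^2 + 10*u + 24)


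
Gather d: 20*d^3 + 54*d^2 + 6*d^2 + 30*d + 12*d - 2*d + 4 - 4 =20*d^3 + 60*d^2 + 40*d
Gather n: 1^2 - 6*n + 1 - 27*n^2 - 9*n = -27*n^2 - 15*n + 2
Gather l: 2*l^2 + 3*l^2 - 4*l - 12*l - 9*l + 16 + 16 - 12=5*l^2 - 25*l + 20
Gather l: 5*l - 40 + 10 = 5*l - 30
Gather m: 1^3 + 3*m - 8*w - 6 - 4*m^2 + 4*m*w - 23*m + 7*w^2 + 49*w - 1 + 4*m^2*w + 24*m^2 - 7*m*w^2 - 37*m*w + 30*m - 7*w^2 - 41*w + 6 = m^2*(4*w + 20) + m*(-7*w^2 - 33*w + 10)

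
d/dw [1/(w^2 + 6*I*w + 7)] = 2*(-w - 3*I)/(w^2 + 6*I*w + 7)^2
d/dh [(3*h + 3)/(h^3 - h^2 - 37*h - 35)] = 6*(1 - h)/(h^4 - 4*h^3 - 66*h^2 + 140*h + 1225)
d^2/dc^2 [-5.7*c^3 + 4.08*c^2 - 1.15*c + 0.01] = 8.16 - 34.2*c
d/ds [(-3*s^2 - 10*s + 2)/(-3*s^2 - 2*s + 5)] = 2*(-12*s^2 - 9*s - 23)/(9*s^4 + 12*s^3 - 26*s^2 - 20*s + 25)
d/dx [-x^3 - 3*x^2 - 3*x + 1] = -3*x^2 - 6*x - 3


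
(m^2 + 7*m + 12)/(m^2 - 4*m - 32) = (m + 3)/(m - 8)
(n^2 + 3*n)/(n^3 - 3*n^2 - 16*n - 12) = n*(n + 3)/(n^3 - 3*n^2 - 16*n - 12)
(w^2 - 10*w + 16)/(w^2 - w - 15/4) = 4*(-w^2 + 10*w - 16)/(-4*w^2 + 4*w + 15)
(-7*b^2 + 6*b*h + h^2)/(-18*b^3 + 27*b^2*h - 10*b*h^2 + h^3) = (7*b + h)/(18*b^2 - 9*b*h + h^2)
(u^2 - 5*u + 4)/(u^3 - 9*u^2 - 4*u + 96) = (u - 1)/(u^2 - 5*u - 24)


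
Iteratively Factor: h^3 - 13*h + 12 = (h - 1)*(h^2 + h - 12) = (h - 3)*(h - 1)*(h + 4)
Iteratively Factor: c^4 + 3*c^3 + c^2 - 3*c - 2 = (c + 2)*(c^3 + c^2 - c - 1) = (c + 1)*(c + 2)*(c^2 - 1) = (c + 1)^2*(c + 2)*(c - 1)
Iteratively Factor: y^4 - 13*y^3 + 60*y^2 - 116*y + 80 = (y - 2)*(y^3 - 11*y^2 + 38*y - 40) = (y - 4)*(y - 2)*(y^2 - 7*y + 10) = (y - 4)*(y - 2)^2*(y - 5)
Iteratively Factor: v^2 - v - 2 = (v + 1)*(v - 2)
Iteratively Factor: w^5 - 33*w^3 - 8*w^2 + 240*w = (w - 3)*(w^4 + 3*w^3 - 24*w^2 - 80*w) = w*(w - 3)*(w^3 + 3*w^2 - 24*w - 80) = w*(w - 3)*(w + 4)*(w^2 - w - 20) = w*(w - 3)*(w + 4)^2*(w - 5)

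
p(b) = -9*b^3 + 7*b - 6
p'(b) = 7 - 27*b^2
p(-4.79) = 949.59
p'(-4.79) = -612.49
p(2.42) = -116.61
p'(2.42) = -151.12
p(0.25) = -4.39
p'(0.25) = 5.31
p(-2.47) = 112.33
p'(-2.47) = -157.72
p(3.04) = -237.57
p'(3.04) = -242.52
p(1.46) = -23.79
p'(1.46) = -50.55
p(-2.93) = 199.87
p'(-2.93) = -224.79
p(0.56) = -3.66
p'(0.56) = -1.47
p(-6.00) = 1896.00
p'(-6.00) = -965.00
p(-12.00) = 15462.00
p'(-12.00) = -3881.00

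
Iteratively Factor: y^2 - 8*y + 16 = (y - 4)*(y - 4)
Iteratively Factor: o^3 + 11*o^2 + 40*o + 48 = (o + 3)*(o^2 + 8*o + 16) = (o + 3)*(o + 4)*(o + 4)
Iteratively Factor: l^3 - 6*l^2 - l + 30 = (l - 3)*(l^2 - 3*l - 10) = (l - 3)*(l + 2)*(l - 5)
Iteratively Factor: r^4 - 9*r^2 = (r + 3)*(r^3 - 3*r^2) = r*(r + 3)*(r^2 - 3*r) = r*(r - 3)*(r + 3)*(r)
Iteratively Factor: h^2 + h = (h + 1)*(h)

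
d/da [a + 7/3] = 1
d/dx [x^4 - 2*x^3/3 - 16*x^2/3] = 2*x*(6*x^2 - 3*x - 16)/3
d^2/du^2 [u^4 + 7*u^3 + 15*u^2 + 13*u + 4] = 12*u^2 + 42*u + 30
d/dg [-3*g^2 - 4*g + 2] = -6*g - 4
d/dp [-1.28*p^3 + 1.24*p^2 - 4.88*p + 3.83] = -3.84*p^2 + 2.48*p - 4.88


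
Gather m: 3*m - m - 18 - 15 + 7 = 2*m - 26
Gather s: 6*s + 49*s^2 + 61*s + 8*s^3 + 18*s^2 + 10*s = 8*s^3 + 67*s^2 + 77*s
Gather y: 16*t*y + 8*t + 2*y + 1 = 8*t + y*(16*t + 2) + 1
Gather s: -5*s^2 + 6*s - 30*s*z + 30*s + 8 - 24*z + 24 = -5*s^2 + s*(36 - 30*z) - 24*z + 32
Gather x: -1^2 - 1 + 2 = 0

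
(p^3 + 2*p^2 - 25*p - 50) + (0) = p^3 + 2*p^2 - 25*p - 50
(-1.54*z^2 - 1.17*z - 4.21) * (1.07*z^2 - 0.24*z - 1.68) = -1.6478*z^4 - 0.8823*z^3 - 1.6367*z^2 + 2.976*z + 7.0728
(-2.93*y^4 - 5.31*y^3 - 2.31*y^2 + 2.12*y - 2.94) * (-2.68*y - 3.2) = 7.8524*y^5 + 23.6068*y^4 + 23.1828*y^3 + 1.7104*y^2 + 1.0952*y + 9.408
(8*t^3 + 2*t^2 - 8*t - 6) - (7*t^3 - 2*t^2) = t^3 + 4*t^2 - 8*t - 6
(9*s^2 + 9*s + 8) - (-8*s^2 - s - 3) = 17*s^2 + 10*s + 11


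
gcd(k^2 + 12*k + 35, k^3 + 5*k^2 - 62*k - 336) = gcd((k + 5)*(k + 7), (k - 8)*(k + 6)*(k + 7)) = k + 7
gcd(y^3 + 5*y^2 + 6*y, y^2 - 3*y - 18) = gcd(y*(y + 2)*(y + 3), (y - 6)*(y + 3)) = y + 3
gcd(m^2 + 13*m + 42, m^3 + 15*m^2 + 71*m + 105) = m + 7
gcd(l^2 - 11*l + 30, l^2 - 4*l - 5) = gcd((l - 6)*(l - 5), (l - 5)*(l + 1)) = l - 5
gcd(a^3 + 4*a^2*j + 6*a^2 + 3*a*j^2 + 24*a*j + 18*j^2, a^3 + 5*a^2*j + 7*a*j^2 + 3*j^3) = a^2 + 4*a*j + 3*j^2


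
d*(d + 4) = d^2 + 4*d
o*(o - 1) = o^2 - o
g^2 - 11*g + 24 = (g - 8)*(g - 3)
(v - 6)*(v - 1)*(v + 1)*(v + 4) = v^4 - 2*v^3 - 25*v^2 + 2*v + 24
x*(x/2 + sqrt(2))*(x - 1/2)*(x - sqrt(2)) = x^4/2 - x^3/4 + sqrt(2)*x^3/2 - 2*x^2 - sqrt(2)*x^2/4 + x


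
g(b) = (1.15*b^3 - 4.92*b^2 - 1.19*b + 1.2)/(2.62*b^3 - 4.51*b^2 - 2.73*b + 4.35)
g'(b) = (-7.86*b^2 + 9.02*b + 2.73)*(1.15*b^3 - 4.92*b^2 - 1.19*b + 1.2)/(2.62*b^3 - 4.51*b^2 - 2.73*b + 4.35)^2 + (3.45*b^2 - 9.84*b - 1.19)/(2.62*b^3 - 4.51*b^2 - 2.73*b + 4.35) = (7.7039*b^4 - 0.0434000000000054*b^3 + 13.6402*b^2 - 31.98*b - 1.9005)/(6.8644*b^6 - 23.6324*b^5 + 6.0349*b^4 + 47.4186*b^3 - 31.7841*b^2 - 23.751*b + 18.9225)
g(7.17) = 0.23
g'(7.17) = 0.04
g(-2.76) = 0.74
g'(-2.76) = 0.11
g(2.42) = -1.68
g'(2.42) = 3.69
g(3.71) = -0.19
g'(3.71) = 0.35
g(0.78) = -3.02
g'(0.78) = -30.31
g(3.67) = -0.20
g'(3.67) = 0.37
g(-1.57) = 1.07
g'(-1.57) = 0.81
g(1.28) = 5.75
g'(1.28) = 0.09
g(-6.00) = 0.59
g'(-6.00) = 0.02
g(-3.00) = 0.71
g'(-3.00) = 0.09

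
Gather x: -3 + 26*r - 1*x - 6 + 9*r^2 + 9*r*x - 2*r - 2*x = 9*r^2 + 24*r + x*(9*r - 3) - 9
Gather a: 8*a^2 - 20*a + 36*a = 8*a^2 + 16*a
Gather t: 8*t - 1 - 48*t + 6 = 5 - 40*t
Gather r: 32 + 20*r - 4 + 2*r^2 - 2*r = 2*r^2 + 18*r + 28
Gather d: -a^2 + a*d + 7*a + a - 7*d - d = -a^2 + 8*a + d*(a - 8)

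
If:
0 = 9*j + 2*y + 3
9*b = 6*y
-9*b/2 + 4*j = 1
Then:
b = -2/5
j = -1/5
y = -3/5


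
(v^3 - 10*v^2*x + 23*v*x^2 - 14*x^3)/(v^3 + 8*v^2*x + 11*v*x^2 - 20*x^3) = (v^2 - 9*v*x + 14*x^2)/(v^2 + 9*v*x + 20*x^2)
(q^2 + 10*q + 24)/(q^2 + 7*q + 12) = (q + 6)/(q + 3)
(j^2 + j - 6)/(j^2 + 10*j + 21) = (j - 2)/(j + 7)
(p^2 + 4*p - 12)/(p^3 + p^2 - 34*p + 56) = (p + 6)/(p^2 + 3*p - 28)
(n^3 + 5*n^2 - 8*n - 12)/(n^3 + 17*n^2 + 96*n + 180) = (n^2 - n - 2)/(n^2 + 11*n + 30)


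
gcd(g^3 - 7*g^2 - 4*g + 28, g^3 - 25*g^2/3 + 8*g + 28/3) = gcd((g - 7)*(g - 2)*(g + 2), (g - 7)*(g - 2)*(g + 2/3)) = g^2 - 9*g + 14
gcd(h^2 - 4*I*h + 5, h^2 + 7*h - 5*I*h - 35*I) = h - 5*I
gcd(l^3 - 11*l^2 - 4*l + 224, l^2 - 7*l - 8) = l - 8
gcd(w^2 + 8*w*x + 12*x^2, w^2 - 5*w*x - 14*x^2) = w + 2*x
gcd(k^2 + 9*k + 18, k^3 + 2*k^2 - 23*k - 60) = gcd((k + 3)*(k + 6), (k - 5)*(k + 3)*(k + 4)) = k + 3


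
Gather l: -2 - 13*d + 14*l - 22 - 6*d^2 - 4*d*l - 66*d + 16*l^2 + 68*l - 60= -6*d^2 - 79*d + 16*l^2 + l*(82 - 4*d) - 84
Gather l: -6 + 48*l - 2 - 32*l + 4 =16*l - 4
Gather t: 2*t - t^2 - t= -t^2 + t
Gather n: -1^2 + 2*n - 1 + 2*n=4*n - 2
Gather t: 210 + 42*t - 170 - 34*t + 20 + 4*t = 12*t + 60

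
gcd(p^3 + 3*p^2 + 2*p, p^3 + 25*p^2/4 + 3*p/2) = p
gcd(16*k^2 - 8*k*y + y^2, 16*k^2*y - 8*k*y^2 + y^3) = 16*k^2 - 8*k*y + y^2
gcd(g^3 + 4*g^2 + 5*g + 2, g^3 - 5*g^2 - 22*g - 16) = g^2 + 3*g + 2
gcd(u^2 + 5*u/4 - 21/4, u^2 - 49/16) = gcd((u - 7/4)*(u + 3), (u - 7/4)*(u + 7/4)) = u - 7/4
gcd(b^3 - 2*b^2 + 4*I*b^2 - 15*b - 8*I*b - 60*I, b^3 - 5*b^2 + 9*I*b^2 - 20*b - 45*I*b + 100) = b^2 + b*(-5 + 4*I) - 20*I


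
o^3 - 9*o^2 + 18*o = o*(o - 6)*(o - 3)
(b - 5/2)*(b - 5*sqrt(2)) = b^2 - 5*sqrt(2)*b - 5*b/2 + 25*sqrt(2)/2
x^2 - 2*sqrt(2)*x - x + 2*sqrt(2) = (x - 1)*(x - 2*sqrt(2))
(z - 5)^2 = z^2 - 10*z + 25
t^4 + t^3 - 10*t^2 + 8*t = t*(t - 2)*(t - 1)*(t + 4)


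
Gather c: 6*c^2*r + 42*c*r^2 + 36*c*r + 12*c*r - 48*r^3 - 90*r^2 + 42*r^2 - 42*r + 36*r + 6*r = 6*c^2*r + c*(42*r^2 + 48*r) - 48*r^3 - 48*r^2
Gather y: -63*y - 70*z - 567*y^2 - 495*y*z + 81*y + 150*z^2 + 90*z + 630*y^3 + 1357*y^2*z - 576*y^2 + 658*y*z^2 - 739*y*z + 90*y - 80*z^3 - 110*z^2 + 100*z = 630*y^3 + y^2*(1357*z - 1143) + y*(658*z^2 - 1234*z + 108) - 80*z^3 + 40*z^2 + 120*z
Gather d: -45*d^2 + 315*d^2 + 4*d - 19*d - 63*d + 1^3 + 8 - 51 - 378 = 270*d^2 - 78*d - 420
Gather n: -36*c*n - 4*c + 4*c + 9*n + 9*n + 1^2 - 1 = n*(18 - 36*c)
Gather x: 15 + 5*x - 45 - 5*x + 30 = 0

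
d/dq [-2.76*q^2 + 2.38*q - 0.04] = 2.38 - 5.52*q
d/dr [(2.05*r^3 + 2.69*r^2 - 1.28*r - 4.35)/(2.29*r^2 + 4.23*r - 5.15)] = (4.6945*r^4 + 17.343*r^3 - 17.3626*r^2 - 7.784*r + 24.9925)/(5.2441*r^4 + 19.3734*r^3 - 5.6941*r^2 - 43.569*r + 26.5225)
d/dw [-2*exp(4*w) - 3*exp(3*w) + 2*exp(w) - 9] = (-8*exp(3*w) - 9*exp(2*w) + 2)*exp(w)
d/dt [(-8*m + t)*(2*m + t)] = -6*m + 2*t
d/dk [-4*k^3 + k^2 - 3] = 2*k*(1 - 6*k)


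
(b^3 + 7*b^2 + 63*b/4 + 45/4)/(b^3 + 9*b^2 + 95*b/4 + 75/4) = (b + 3)/(b + 5)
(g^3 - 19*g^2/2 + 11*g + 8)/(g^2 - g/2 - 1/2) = (g^2 - 10*g + 16)/(g - 1)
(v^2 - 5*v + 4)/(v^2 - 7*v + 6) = (v - 4)/(v - 6)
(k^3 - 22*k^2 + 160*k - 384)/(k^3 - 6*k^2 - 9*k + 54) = (k^2 - 16*k + 64)/(k^2 - 9)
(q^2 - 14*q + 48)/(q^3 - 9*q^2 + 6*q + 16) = (q - 6)/(q^2 - q - 2)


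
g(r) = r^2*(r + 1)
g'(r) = r^2 + 2*r*(r + 1) = r*(3*r + 2)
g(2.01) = 12.16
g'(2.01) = 16.14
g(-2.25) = -6.33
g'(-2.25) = 10.69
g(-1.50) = -1.12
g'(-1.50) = 3.75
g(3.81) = 69.82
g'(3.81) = 51.17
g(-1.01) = -0.01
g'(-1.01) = 1.04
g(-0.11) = 0.01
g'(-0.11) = -0.18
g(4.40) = 104.54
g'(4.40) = 66.88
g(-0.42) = 0.10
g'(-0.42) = -0.31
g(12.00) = 1872.00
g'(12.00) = 456.00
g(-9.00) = -648.00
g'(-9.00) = 225.00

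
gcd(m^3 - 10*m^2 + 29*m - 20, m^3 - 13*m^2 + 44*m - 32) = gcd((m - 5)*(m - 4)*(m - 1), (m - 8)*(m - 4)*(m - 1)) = m^2 - 5*m + 4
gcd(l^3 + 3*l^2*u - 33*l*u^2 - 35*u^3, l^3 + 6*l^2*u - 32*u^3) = 1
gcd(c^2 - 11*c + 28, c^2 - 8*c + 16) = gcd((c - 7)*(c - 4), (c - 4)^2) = c - 4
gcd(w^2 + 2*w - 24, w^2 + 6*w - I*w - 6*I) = w + 6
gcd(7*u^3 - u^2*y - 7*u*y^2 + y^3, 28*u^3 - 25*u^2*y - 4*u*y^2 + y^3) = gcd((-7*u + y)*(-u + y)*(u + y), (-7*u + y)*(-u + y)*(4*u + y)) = 7*u^2 - 8*u*y + y^2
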